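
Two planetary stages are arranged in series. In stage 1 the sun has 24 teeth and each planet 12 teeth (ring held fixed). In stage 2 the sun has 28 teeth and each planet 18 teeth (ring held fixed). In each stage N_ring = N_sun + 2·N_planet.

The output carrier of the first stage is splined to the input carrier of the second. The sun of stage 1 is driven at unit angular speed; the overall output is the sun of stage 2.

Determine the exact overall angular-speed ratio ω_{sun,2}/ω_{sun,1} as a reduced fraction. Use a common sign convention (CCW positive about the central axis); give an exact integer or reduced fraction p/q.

23/21

Stage 1: N_ring = 24 + 2·12 = 48
Stage 1: 24(ω_s−ω_c) = −48(ω_r−ω_c),  ω_r=0, ω_s=1
Stage 1: 24(1−ω_c) = −48(0−ω_c)  ⇒  72ω_c = 24  ⇒  ω_c = 1/3
  ⇒ ω_c¹/ω_s¹ = 1/3
Stage 2: N_ring = 28 + 2·18 = 64
Stage 2: 28(ω_s−ω_c) = −64(ω_r−ω_c),  ω_r=0, ω_c=1
Stage 2: ω_s = 1 − (64/28)(0−1) = 23/7
  ⇒ ω_s²/ω_c² = 23/7
Coupling ω_c² = ω_c¹ ⇒ overall = 1/3 × 23/7 = 23/21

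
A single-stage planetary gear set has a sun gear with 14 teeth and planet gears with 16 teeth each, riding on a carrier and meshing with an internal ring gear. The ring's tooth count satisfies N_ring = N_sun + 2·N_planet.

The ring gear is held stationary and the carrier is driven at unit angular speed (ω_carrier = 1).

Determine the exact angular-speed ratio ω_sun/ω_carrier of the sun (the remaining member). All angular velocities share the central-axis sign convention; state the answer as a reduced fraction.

30/7

N_ring = 14 + 2·16 = 46
14(ω_s−ω_c) = −46(ω_r−ω_c),  ω_r=0, ω_c=1
ω_s = 1 − (46/14)(0−1) = 30/7
ω_s/ω_c = 30/7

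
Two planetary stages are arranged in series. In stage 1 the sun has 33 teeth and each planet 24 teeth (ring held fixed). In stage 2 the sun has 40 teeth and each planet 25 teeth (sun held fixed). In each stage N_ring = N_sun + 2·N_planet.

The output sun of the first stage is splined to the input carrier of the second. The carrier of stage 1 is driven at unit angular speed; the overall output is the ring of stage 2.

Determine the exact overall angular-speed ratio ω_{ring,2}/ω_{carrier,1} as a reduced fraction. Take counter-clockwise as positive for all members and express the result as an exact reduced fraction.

494/99

Stage 1: N_ring = 33 + 2·24 = 81
Stage 1: 33(ω_s−ω_c) = −81(ω_r−ω_c),  ω_r=0, ω_c=1
Stage 1: ω_s = 1 − (81/33)(0−1) = 38/11
  ⇒ ω_s¹/ω_c¹ = 38/11
Stage 2: N_ring = 40 + 2·25 = 90
Stage 2: 40(ω_s−ω_c) = −90(ω_r−ω_c),  ω_s=0, ω_c=1
Stage 2: ω_r = 1 − (40/90)(0−1) = 13/9
  ⇒ ω_r²/ω_c² = 13/9
Coupling ω_c² = ω_s¹ ⇒ overall = 38/11 × 13/9 = 494/99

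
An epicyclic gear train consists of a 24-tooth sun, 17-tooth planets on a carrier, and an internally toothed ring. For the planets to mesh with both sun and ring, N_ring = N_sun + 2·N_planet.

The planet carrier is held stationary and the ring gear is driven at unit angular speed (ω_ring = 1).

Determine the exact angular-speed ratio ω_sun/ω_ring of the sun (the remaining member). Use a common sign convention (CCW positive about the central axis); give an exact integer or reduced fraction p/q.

-29/12

N_ring = 24 + 2·17 = 58
24(ω_s−ω_c) = −58(ω_r−ω_c),  ω_c=0, ω_r=1
ω_s = 0 − (58/24)(1−0) = -29/12
ω_s/ω_r = -29/12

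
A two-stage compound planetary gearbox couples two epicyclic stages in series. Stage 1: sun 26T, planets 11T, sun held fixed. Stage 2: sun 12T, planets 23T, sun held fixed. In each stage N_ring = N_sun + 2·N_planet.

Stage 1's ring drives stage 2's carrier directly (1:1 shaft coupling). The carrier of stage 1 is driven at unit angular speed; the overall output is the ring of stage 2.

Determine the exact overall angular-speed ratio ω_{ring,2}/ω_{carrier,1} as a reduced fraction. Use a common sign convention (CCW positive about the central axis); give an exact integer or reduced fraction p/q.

1295/696

Stage 1: N_ring = 26 + 2·11 = 48
Stage 1: 26(ω_s−ω_c) = −48(ω_r−ω_c),  ω_s=0, ω_c=1
Stage 1: ω_r = 1 − (26/48)(0−1) = 37/24
  ⇒ ω_r¹/ω_c¹ = 37/24
Stage 2: N_ring = 12 + 2·23 = 58
Stage 2: 12(ω_s−ω_c) = −58(ω_r−ω_c),  ω_s=0, ω_c=1
Stage 2: ω_r = 1 − (12/58)(0−1) = 35/29
  ⇒ ω_r²/ω_c² = 35/29
Coupling ω_c² = ω_r¹ ⇒ overall = 37/24 × 35/29 = 1295/696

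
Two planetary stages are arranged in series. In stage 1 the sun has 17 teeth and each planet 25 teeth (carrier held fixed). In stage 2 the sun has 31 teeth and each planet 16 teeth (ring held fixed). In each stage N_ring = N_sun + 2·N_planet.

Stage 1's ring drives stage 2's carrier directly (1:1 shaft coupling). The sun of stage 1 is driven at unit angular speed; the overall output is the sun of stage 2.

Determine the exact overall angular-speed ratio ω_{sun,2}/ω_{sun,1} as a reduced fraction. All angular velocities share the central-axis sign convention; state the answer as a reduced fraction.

-1598/2077

Stage 1: N_ring = 17 + 2·25 = 67
Stage 1: 17(ω_s−ω_c) = −67(ω_r−ω_c),  ω_c=0, ω_s=1
Stage 1: ω_r = 0 − (17/67)(1−0) = -17/67
  ⇒ ω_r¹/ω_s¹ = -17/67
Stage 2: N_ring = 31 + 2·16 = 63
Stage 2: 31(ω_s−ω_c) = −63(ω_r−ω_c),  ω_r=0, ω_c=1
Stage 2: ω_s = 1 − (63/31)(0−1) = 94/31
  ⇒ ω_s²/ω_c² = 94/31
Coupling ω_c² = ω_r¹ ⇒ overall = -17/67 × 94/31 = -1598/2077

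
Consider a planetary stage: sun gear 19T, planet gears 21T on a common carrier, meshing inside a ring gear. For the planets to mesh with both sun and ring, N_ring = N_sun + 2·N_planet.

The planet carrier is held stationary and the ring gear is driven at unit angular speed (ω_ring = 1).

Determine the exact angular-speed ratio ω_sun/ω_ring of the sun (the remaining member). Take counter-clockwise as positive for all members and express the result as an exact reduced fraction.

-61/19

N_ring = 19 + 2·21 = 61
19(ω_s−ω_c) = −61(ω_r−ω_c),  ω_c=0, ω_r=1
ω_s = 0 − (61/19)(1−0) = -61/19
ω_s/ω_r = -61/19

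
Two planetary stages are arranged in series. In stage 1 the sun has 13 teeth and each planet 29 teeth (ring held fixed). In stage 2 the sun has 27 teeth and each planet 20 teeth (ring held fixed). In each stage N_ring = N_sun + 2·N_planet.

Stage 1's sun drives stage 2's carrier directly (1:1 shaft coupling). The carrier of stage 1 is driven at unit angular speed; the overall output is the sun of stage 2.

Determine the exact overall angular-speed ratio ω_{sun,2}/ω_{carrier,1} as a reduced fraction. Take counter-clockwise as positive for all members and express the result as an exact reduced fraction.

Stage 1: N_ring = 13 + 2·29 = 71
Stage 1: 13(ω_s−ω_c) = −71(ω_r−ω_c),  ω_r=0, ω_c=1
Stage 1: ω_s = 1 − (71/13)(0−1) = 84/13
  ⇒ ω_s¹/ω_c¹ = 84/13
Stage 2: N_ring = 27 + 2·20 = 67
Stage 2: 27(ω_s−ω_c) = −67(ω_r−ω_c),  ω_r=0, ω_c=1
Stage 2: ω_s = 1 − (67/27)(0−1) = 94/27
  ⇒ ω_s²/ω_c² = 94/27
Coupling ω_c² = ω_s¹ ⇒ overall = 84/13 × 94/27 = 2632/117

2632/117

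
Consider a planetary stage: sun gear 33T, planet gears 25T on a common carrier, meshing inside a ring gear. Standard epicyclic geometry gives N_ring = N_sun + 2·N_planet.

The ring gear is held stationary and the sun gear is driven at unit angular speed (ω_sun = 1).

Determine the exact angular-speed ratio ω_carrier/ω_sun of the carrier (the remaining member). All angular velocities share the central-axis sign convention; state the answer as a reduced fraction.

N_ring = 33 + 2·25 = 83
33(ω_s−ω_c) = −83(ω_r−ω_c),  ω_r=0, ω_s=1
33(1−ω_c) = −83(0−ω_c)  ⇒  116ω_c = 33  ⇒  ω_c = 33/116
ω_c/ω_s = 33/116

33/116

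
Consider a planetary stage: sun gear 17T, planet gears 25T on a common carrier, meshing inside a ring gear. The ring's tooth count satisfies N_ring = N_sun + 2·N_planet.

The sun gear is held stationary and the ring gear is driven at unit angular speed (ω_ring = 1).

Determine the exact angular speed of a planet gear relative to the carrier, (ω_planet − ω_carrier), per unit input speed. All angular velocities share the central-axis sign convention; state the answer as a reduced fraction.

N_ring = 17 + 2·25 = 67
17(ω_s−ω_c) = −67(ω_r−ω_c),  ω_s=0, ω_r=1
17(0−ω_c) = −67(1−ω_c)  ⇒  84ω_c = 67  ⇒  ω_c = 67/84
sun–planet: 17·(0−67/84) = −25·(ω_p−ω_c)  ⇒  ω_p−ω_c = −(17/25)·(-67/84) = 1139/2100

1139/2100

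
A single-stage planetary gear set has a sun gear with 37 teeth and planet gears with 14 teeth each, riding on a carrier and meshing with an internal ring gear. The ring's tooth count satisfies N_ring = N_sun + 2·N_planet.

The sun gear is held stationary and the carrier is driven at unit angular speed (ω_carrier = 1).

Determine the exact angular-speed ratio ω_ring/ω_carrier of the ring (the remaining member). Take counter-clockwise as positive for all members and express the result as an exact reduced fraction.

N_ring = 37 + 2·14 = 65
37(ω_s−ω_c) = −65(ω_r−ω_c),  ω_s=0, ω_c=1
ω_r = 1 − (37/65)(0−1) = 102/65
ω_r/ω_c = 102/65

102/65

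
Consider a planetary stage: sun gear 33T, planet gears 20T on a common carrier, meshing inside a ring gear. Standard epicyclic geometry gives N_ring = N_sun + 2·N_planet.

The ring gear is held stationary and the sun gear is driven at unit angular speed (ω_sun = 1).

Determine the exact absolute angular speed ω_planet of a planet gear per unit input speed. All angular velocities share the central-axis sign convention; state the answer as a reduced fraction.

N_ring = 33 + 2·20 = 73
33(ω_s−ω_c) = −73(ω_r−ω_c),  ω_r=0, ω_s=1
33(1−ω_c) = −73(0−ω_c)  ⇒  106ω_c = 33  ⇒  ω_c = 33/106
sun–planet: 33·(1−33/106) = −20·(ω_p−ω_c)  ⇒  ω_p−ω_c = −(33/20)·(73/106) = -2409/2120
ω_p = 33/106 − 2409/2120 = -33/40

-33/40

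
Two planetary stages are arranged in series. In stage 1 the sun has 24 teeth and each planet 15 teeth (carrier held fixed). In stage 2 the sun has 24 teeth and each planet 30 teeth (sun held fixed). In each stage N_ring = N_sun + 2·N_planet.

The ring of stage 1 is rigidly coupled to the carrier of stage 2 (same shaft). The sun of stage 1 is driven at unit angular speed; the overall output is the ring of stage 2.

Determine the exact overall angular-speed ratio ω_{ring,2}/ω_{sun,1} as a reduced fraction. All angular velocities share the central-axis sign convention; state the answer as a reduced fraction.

Stage 1: N_ring = 24 + 2·15 = 54
Stage 1: 24(ω_s−ω_c) = −54(ω_r−ω_c),  ω_c=0, ω_s=1
Stage 1: ω_r = 0 − (24/54)(1−0) = -4/9
  ⇒ ω_r¹/ω_s¹ = -4/9
Stage 2: N_ring = 24 + 2·30 = 84
Stage 2: 24(ω_s−ω_c) = −84(ω_r−ω_c),  ω_s=0, ω_c=1
Stage 2: ω_r = 1 − (24/84)(0−1) = 9/7
  ⇒ ω_r²/ω_c² = 9/7
Coupling ω_c² = ω_r¹ ⇒ overall = -4/9 × 9/7 = -4/7

-4/7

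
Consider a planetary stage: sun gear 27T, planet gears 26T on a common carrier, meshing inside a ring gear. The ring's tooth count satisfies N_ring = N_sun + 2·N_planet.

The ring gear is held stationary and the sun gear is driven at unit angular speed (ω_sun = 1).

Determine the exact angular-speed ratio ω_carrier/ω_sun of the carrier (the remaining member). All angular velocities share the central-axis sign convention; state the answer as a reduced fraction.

N_ring = 27 + 2·26 = 79
27(ω_s−ω_c) = −79(ω_r−ω_c),  ω_r=0, ω_s=1
27(1−ω_c) = −79(0−ω_c)  ⇒  106ω_c = 27  ⇒  ω_c = 27/106
ω_c/ω_s = 27/106

27/106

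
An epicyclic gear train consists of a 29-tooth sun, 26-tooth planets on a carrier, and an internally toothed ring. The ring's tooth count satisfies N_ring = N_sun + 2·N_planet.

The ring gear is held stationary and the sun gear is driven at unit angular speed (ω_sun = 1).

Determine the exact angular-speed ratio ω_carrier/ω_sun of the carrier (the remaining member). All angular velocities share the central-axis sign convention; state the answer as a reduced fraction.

29/110

N_ring = 29 + 2·26 = 81
29(ω_s−ω_c) = −81(ω_r−ω_c),  ω_r=0, ω_s=1
29(1−ω_c) = −81(0−ω_c)  ⇒  110ω_c = 29  ⇒  ω_c = 29/110
ω_c/ω_s = 29/110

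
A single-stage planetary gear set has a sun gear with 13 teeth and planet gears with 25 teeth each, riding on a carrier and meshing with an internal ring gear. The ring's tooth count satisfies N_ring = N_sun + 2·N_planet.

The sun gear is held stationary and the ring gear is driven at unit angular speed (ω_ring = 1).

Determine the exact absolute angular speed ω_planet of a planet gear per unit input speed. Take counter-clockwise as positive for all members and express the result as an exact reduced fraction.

N_ring = 13 + 2·25 = 63
13(ω_s−ω_c) = −63(ω_r−ω_c),  ω_s=0, ω_r=1
13(0−ω_c) = −63(1−ω_c)  ⇒  76ω_c = 63  ⇒  ω_c = 63/76
sun–planet: 13·(0−63/76) = −25·(ω_p−ω_c)  ⇒  ω_p−ω_c = −(13/25)·(-63/76) = 819/1900
ω_p = 63/76 + 819/1900 = 63/50

63/50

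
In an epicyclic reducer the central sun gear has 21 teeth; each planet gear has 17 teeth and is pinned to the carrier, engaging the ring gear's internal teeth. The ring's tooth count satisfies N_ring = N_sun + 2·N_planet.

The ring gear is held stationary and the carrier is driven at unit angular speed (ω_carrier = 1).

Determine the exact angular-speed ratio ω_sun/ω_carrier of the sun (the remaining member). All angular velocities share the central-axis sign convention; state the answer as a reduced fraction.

76/21

N_ring = 21 + 2·17 = 55
21(ω_s−ω_c) = −55(ω_r−ω_c),  ω_r=0, ω_c=1
ω_s = 1 − (55/21)(0−1) = 76/21
ω_s/ω_c = 76/21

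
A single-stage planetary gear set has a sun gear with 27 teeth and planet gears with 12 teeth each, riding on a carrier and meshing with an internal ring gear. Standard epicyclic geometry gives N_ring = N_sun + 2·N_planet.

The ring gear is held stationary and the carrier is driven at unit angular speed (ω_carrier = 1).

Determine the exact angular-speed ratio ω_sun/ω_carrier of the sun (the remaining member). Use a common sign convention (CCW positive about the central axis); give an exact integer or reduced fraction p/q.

N_ring = 27 + 2·12 = 51
27(ω_s−ω_c) = −51(ω_r−ω_c),  ω_r=0, ω_c=1
ω_s = 1 − (51/27)(0−1) = 26/9
ω_s/ω_c = 26/9

26/9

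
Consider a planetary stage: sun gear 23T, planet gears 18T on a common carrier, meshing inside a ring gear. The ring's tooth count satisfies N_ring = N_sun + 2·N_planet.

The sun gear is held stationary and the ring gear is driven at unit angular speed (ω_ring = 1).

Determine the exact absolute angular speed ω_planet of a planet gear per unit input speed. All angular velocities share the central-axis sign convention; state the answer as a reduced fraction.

N_ring = 23 + 2·18 = 59
23(ω_s−ω_c) = −59(ω_r−ω_c),  ω_s=0, ω_r=1
23(0−ω_c) = −59(1−ω_c)  ⇒  82ω_c = 59  ⇒  ω_c = 59/82
sun–planet: 23·(0−59/82) = −18·(ω_p−ω_c)  ⇒  ω_p−ω_c = −(23/18)·(-59/82) = 1357/1476
ω_p = 59/82 + 1357/1476 = 59/36

59/36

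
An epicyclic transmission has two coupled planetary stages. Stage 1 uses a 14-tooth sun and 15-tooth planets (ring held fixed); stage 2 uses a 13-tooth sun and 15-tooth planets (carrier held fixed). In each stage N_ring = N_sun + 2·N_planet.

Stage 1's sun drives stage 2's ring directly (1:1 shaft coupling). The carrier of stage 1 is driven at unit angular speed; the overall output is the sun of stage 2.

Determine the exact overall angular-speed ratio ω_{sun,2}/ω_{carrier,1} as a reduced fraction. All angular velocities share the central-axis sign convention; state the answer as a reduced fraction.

Stage 1: N_ring = 14 + 2·15 = 44
Stage 1: 14(ω_s−ω_c) = −44(ω_r−ω_c),  ω_r=0, ω_c=1
Stage 1: ω_s = 1 − (44/14)(0−1) = 29/7
  ⇒ ω_s¹/ω_c¹ = 29/7
Stage 2: N_ring = 13 + 2·15 = 43
Stage 2: 13(ω_s−ω_c) = −43(ω_r−ω_c),  ω_c=0, ω_r=1
Stage 2: ω_s = 0 − (43/13)(1−0) = -43/13
  ⇒ ω_s²/ω_r² = -43/13
Coupling ω_r² = ω_s¹ ⇒ overall = 29/7 × -43/13 = -1247/91

-1247/91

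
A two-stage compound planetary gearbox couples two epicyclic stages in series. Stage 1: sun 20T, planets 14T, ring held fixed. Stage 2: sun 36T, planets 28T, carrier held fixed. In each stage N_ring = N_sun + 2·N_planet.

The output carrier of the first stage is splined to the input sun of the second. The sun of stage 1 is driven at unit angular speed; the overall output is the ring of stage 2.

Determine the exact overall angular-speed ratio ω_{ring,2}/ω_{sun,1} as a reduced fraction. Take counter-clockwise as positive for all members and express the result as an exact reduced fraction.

-45/391

Stage 1: N_ring = 20 + 2·14 = 48
Stage 1: 20(ω_s−ω_c) = −48(ω_r−ω_c),  ω_r=0, ω_s=1
Stage 1: 20(1−ω_c) = −48(0−ω_c)  ⇒  68ω_c = 20  ⇒  ω_c = 5/17
  ⇒ ω_c¹/ω_s¹ = 5/17
Stage 2: N_ring = 36 + 2·28 = 92
Stage 2: 36(ω_s−ω_c) = −92(ω_r−ω_c),  ω_c=0, ω_s=1
Stage 2: ω_r = 0 − (36/92)(1−0) = -9/23
  ⇒ ω_r²/ω_s² = -9/23
Coupling ω_s² = ω_c¹ ⇒ overall = 5/17 × -9/23 = -45/391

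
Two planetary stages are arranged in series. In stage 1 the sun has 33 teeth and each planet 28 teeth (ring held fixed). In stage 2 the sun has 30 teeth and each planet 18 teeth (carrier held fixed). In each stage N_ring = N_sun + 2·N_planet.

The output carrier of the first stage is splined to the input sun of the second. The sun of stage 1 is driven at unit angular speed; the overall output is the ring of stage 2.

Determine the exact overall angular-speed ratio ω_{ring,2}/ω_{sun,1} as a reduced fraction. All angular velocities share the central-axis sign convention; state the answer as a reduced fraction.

-15/122

Stage 1: N_ring = 33 + 2·28 = 89
Stage 1: 33(ω_s−ω_c) = −89(ω_r−ω_c),  ω_r=0, ω_s=1
Stage 1: 33(1−ω_c) = −89(0−ω_c)  ⇒  122ω_c = 33  ⇒  ω_c = 33/122
  ⇒ ω_c¹/ω_s¹ = 33/122
Stage 2: N_ring = 30 + 2·18 = 66
Stage 2: 30(ω_s−ω_c) = −66(ω_r−ω_c),  ω_c=0, ω_s=1
Stage 2: ω_r = 0 − (30/66)(1−0) = -5/11
  ⇒ ω_r²/ω_s² = -5/11
Coupling ω_s² = ω_c¹ ⇒ overall = 33/122 × -5/11 = -15/122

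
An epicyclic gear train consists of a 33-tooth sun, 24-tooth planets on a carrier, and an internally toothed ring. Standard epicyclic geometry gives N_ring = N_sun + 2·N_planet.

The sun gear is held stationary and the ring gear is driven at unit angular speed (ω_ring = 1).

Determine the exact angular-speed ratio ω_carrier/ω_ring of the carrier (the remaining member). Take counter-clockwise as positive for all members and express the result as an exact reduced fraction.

N_ring = 33 + 2·24 = 81
33(ω_s−ω_c) = −81(ω_r−ω_c),  ω_s=0, ω_r=1
33(0−ω_c) = −81(1−ω_c)  ⇒  114ω_c = 81  ⇒  ω_c = 27/38
ω_c/ω_r = 27/38

27/38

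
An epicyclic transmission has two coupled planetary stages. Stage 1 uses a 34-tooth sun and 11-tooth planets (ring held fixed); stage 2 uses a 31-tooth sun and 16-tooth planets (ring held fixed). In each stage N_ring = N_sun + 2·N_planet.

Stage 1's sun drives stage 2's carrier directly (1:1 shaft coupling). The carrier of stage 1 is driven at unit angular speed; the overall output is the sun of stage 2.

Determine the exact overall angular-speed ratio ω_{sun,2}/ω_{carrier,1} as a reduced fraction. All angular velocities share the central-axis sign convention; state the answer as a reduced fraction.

Stage 1: N_ring = 34 + 2·11 = 56
Stage 1: 34(ω_s−ω_c) = −56(ω_r−ω_c),  ω_r=0, ω_c=1
Stage 1: ω_s = 1 − (56/34)(0−1) = 45/17
  ⇒ ω_s¹/ω_c¹ = 45/17
Stage 2: N_ring = 31 + 2·16 = 63
Stage 2: 31(ω_s−ω_c) = −63(ω_r−ω_c),  ω_r=0, ω_c=1
Stage 2: ω_s = 1 − (63/31)(0−1) = 94/31
  ⇒ ω_s²/ω_c² = 94/31
Coupling ω_c² = ω_s¹ ⇒ overall = 45/17 × 94/31 = 4230/527

4230/527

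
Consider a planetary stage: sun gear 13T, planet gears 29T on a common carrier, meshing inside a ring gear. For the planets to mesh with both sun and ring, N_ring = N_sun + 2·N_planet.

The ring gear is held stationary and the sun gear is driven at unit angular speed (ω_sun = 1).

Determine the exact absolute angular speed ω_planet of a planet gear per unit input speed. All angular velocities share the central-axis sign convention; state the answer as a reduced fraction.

-13/58

N_ring = 13 + 2·29 = 71
13(ω_s−ω_c) = −71(ω_r−ω_c),  ω_r=0, ω_s=1
13(1−ω_c) = −71(0−ω_c)  ⇒  84ω_c = 13  ⇒  ω_c = 13/84
sun–planet: 13·(1−13/84) = −29·(ω_p−ω_c)  ⇒  ω_p−ω_c = −(13/29)·(71/84) = -923/2436
ω_p = 13/84 − 923/2436 = -13/58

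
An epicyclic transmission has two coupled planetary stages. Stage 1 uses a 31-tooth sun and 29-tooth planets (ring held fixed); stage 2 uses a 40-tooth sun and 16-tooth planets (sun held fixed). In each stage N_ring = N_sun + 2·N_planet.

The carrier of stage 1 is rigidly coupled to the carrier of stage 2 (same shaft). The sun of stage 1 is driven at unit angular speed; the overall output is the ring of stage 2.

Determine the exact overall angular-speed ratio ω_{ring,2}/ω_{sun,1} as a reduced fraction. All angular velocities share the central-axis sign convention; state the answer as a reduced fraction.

217/540

Stage 1: N_ring = 31 + 2·29 = 89
Stage 1: 31(ω_s−ω_c) = −89(ω_r−ω_c),  ω_r=0, ω_s=1
Stage 1: 31(1−ω_c) = −89(0−ω_c)  ⇒  120ω_c = 31  ⇒  ω_c = 31/120
  ⇒ ω_c¹/ω_s¹ = 31/120
Stage 2: N_ring = 40 + 2·16 = 72
Stage 2: 40(ω_s−ω_c) = −72(ω_r−ω_c),  ω_s=0, ω_c=1
Stage 2: ω_r = 1 − (40/72)(0−1) = 14/9
  ⇒ ω_r²/ω_c² = 14/9
Coupling ω_c² = ω_c¹ ⇒ overall = 31/120 × 14/9 = 217/540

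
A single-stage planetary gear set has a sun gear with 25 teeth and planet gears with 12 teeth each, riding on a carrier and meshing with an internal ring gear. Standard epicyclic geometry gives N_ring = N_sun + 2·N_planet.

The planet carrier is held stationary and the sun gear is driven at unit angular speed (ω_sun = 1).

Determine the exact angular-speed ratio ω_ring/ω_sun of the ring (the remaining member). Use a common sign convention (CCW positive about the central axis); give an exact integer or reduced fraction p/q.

N_ring = 25 + 2·12 = 49
25(ω_s−ω_c) = −49(ω_r−ω_c),  ω_c=0, ω_s=1
ω_r = 0 − (25/49)(1−0) = -25/49
ω_r/ω_s = -25/49

-25/49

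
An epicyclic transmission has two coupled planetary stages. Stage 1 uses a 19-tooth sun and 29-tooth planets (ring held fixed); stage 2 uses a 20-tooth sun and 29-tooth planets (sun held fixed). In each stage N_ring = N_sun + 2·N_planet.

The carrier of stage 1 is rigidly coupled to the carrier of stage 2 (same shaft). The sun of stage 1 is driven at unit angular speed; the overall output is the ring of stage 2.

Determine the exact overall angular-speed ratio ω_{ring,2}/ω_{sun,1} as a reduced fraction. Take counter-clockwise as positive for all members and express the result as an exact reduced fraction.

Stage 1: N_ring = 19 + 2·29 = 77
Stage 1: 19(ω_s−ω_c) = −77(ω_r−ω_c),  ω_r=0, ω_s=1
Stage 1: 19(1−ω_c) = −77(0−ω_c)  ⇒  96ω_c = 19  ⇒  ω_c = 19/96
  ⇒ ω_c¹/ω_s¹ = 19/96
Stage 2: N_ring = 20 + 2·29 = 78
Stage 2: 20(ω_s−ω_c) = −78(ω_r−ω_c),  ω_s=0, ω_c=1
Stage 2: ω_r = 1 − (20/78)(0−1) = 49/39
  ⇒ ω_r²/ω_c² = 49/39
Coupling ω_c² = ω_c¹ ⇒ overall = 19/96 × 49/39 = 931/3744

931/3744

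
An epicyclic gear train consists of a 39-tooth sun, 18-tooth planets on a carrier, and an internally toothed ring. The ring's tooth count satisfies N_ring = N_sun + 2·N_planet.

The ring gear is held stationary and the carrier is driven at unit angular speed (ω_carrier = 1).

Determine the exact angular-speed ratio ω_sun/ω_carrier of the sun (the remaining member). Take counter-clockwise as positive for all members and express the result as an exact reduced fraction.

N_ring = 39 + 2·18 = 75
39(ω_s−ω_c) = −75(ω_r−ω_c),  ω_r=0, ω_c=1
ω_s = 1 − (75/39)(0−1) = 38/13
ω_s/ω_c = 38/13

38/13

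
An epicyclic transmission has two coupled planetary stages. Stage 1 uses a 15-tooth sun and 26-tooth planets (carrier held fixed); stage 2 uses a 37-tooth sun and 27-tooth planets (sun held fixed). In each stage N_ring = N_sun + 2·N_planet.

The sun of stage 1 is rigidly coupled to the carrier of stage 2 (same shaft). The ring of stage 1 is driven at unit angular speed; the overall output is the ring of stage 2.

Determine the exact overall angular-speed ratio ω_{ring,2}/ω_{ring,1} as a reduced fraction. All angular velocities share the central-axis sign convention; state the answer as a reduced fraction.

Stage 1: N_ring = 15 + 2·26 = 67
Stage 1: 15(ω_s−ω_c) = −67(ω_r−ω_c),  ω_c=0, ω_r=1
Stage 1: ω_s = 0 − (67/15)(1−0) = -67/15
  ⇒ ω_s¹/ω_r¹ = -67/15
Stage 2: N_ring = 37 + 2·27 = 91
Stage 2: 37(ω_s−ω_c) = −91(ω_r−ω_c),  ω_s=0, ω_c=1
Stage 2: ω_r = 1 − (37/91)(0−1) = 128/91
  ⇒ ω_r²/ω_c² = 128/91
Coupling ω_c² = ω_s¹ ⇒ overall = -67/15 × 128/91 = -8576/1365

-8576/1365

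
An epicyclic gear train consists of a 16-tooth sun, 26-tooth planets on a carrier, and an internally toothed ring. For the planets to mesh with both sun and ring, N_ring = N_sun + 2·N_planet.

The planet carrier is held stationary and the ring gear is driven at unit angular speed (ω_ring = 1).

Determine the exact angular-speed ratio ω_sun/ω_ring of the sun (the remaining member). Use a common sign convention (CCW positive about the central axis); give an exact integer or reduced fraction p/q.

N_ring = 16 + 2·26 = 68
16(ω_s−ω_c) = −68(ω_r−ω_c),  ω_c=0, ω_r=1
ω_s = 0 − (68/16)(1−0) = -17/4
ω_s/ω_r = -17/4

-17/4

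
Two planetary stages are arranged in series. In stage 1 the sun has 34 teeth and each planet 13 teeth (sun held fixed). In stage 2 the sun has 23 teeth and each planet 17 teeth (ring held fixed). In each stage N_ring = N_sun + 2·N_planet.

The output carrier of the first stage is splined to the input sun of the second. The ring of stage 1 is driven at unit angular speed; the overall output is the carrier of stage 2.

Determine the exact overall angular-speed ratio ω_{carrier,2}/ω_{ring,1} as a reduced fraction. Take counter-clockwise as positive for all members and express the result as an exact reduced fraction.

Stage 1: N_ring = 34 + 2·13 = 60
Stage 1: 34(ω_s−ω_c) = −60(ω_r−ω_c),  ω_s=0, ω_r=1
Stage 1: 34(0−ω_c) = −60(1−ω_c)  ⇒  94ω_c = 60  ⇒  ω_c = 30/47
  ⇒ ω_c¹/ω_r¹ = 30/47
Stage 2: N_ring = 23 + 2·17 = 57
Stage 2: 23(ω_s−ω_c) = −57(ω_r−ω_c),  ω_r=0, ω_s=1
Stage 2: 23(1−ω_c) = −57(0−ω_c)  ⇒  80ω_c = 23  ⇒  ω_c = 23/80
  ⇒ ω_c²/ω_s² = 23/80
Coupling ω_s² = ω_c¹ ⇒ overall = 30/47 × 23/80 = 69/376

69/376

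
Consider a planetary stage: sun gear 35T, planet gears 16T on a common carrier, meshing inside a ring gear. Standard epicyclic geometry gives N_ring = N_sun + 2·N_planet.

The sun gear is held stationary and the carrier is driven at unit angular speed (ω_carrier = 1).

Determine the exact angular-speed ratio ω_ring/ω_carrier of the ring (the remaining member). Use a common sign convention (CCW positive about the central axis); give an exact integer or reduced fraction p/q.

N_ring = 35 + 2·16 = 67
35(ω_s−ω_c) = −67(ω_r−ω_c),  ω_s=0, ω_c=1
ω_r = 1 − (35/67)(0−1) = 102/67
ω_r/ω_c = 102/67

102/67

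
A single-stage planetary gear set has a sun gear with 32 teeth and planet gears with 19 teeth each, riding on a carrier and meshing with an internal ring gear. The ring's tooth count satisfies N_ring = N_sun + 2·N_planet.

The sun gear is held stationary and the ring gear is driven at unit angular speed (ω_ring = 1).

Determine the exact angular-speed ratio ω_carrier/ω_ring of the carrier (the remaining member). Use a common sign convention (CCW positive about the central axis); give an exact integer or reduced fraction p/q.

35/51

N_ring = 32 + 2·19 = 70
32(ω_s−ω_c) = −70(ω_r−ω_c),  ω_s=0, ω_r=1
32(0−ω_c) = −70(1−ω_c)  ⇒  102ω_c = 70  ⇒  ω_c = 35/51
ω_c/ω_r = 35/51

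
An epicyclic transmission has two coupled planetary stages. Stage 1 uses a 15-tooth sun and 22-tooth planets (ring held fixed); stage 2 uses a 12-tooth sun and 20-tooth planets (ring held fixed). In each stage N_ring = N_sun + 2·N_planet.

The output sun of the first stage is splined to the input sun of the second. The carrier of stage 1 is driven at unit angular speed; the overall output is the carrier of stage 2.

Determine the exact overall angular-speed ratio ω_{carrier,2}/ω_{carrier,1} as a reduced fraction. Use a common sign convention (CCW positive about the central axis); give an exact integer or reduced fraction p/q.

Stage 1: N_ring = 15 + 2·22 = 59
Stage 1: 15(ω_s−ω_c) = −59(ω_r−ω_c),  ω_r=0, ω_c=1
Stage 1: ω_s = 1 − (59/15)(0−1) = 74/15
  ⇒ ω_s¹/ω_c¹ = 74/15
Stage 2: N_ring = 12 + 2·20 = 52
Stage 2: 12(ω_s−ω_c) = −52(ω_r−ω_c),  ω_r=0, ω_s=1
Stage 2: 12(1−ω_c) = −52(0−ω_c)  ⇒  64ω_c = 12  ⇒  ω_c = 3/16
  ⇒ ω_c²/ω_s² = 3/16
Coupling ω_s² = ω_s¹ ⇒ overall = 74/15 × 3/16 = 37/40

37/40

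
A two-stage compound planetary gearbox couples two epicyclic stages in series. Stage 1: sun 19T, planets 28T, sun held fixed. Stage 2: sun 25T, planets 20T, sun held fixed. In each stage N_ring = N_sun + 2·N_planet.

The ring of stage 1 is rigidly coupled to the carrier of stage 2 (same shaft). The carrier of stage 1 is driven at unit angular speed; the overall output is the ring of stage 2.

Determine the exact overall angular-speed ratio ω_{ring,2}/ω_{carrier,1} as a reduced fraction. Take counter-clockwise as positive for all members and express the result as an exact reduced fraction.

564/325

Stage 1: N_ring = 19 + 2·28 = 75
Stage 1: 19(ω_s−ω_c) = −75(ω_r−ω_c),  ω_s=0, ω_c=1
Stage 1: ω_r = 1 − (19/75)(0−1) = 94/75
  ⇒ ω_r¹/ω_c¹ = 94/75
Stage 2: N_ring = 25 + 2·20 = 65
Stage 2: 25(ω_s−ω_c) = −65(ω_r−ω_c),  ω_s=0, ω_c=1
Stage 2: ω_r = 1 − (25/65)(0−1) = 18/13
  ⇒ ω_r²/ω_c² = 18/13
Coupling ω_c² = ω_r¹ ⇒ overall = 94/75 × 18/13 = 564/325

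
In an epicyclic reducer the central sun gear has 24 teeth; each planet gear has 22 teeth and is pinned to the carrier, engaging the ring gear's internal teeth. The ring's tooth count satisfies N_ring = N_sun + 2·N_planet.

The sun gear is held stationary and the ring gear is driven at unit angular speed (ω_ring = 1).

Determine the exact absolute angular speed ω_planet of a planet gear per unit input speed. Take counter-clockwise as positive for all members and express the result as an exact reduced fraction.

17/11

N_ring = 24 + 2·22 = 68
24(ω_s−ω_c) = −68(ω_r−ω_c),  ω_s=0, ω_r=1
24(0−ω_c) = −68(1−ω_c)  ⇒  92ω_c = 68  ⇒  ω_c = 17/23
sun–planet: 24·(0−17/23) = −22·(ω_p−ω_c)  ⇒  ω_p−ω_c = −(24/22)·(-17/23) = 204/253
ω_p = 17/23 + 204/253 = 17/11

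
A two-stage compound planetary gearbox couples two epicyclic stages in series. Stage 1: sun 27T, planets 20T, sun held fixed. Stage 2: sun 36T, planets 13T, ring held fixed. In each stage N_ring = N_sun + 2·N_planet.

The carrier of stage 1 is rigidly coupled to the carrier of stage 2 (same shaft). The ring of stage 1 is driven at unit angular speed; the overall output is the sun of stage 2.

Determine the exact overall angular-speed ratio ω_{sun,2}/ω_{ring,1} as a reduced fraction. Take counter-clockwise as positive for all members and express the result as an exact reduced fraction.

Stage 1: N_ring = 27 + 2·20 = 67
Stage 1: 27(ω_s−ω_c) = −67(ω_r−ω_c),  ω_s=0, ω_r=1
Stage 1: 27(0−ω_c) = −67(1−ω_c)  ⇒  94ω_c = 67  ⇒  ω_c = 67/94
  ⇒ ω_c¹/ω_r¹ = 67/94
Stage 2: N_ring = 36 + 2·13 = 62
Stage 2: 36(ω_s−ω_c) = −62(ω_r−ω_c),  ω_r=0, ω_c=1
Stage 2: ω_s = 1 − (62/36)(0−1) = 49/18
  ⇒ ω_s²/ω_c² = 49/18
Coupling ω_c² = ω_c¹ ⇒ overall = 67/94 × 49/18 = 3283/1692

3283/1692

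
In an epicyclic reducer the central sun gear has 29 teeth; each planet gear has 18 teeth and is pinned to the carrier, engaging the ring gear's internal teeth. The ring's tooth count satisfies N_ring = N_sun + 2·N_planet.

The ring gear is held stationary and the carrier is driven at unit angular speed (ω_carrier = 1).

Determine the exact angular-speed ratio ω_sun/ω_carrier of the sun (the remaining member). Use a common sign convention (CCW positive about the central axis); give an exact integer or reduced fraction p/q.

94/29

N_ring = 29 + 2·18 = 65
29(ω_s−ω_c) = −65(ω_r−ω_c),  ω_r=0, ω_c=1
ω_s = 1 − (65/29)(0−1) = 94/29
ω_s/ω_c = 94/29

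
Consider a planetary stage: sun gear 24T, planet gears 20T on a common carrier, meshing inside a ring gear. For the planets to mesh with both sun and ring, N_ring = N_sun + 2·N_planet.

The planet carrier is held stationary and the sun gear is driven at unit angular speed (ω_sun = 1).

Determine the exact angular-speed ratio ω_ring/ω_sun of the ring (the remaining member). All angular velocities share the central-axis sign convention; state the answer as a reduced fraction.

-3/8

N_ring = 24 + 2·20 = 64
24(ω_s−ω_c) = −64(ω_r−ω_c),  ω_c=0, ω_s=1
ω_r = 0 − (24/64)(1−0) = -3/8
ω_r/ω_s = -3/8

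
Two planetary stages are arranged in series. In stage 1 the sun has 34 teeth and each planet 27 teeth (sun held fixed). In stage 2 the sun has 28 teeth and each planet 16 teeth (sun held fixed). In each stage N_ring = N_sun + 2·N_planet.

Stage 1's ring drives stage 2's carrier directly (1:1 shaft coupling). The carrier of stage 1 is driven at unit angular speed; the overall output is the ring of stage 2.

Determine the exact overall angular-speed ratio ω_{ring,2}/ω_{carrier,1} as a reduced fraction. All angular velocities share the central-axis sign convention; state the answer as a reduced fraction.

Stage 1: N_ring = 34 + 2·27 = 88
Stage 1: 34(ω_s−ω_c) = −88(ω_r−ω_c),  ω_s=0, ω_c=1
Stage 1: ω_r = 1 − (34/88)(0−1) = 61/44
  ⇒ ω_r¹/ω_c¹ = 61/44
Stage 2: N_ring = 28 + 2·16 = 60
Stage 2: 28(ω_s−ω_c) = −60(ω_r−ω_c),  ω_s=0, ω_c=1
Stage 2: ω_r = 1 − (28/60)(0−1) = 22/15
  ⇒ ω_r²/ω_c² = 22/15
Coupling ω_c² = ω_r¹ ⇒ overall = 61/44 × 22/15 = 61/30

61/30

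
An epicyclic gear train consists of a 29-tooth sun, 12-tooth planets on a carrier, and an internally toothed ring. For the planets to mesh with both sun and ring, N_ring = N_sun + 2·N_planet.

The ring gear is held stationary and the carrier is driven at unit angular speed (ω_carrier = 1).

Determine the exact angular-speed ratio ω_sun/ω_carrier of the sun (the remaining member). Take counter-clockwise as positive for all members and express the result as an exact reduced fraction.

82/29

N_ring = 29 + 2·12 = 53
29(ω_s−ω_c) = −53(ω_r−ω_c),  ω_r=0, ω_c=1
ω_s = 1 − (53/29)(0−1) = 82/29
ω_s/ω_c = 82/29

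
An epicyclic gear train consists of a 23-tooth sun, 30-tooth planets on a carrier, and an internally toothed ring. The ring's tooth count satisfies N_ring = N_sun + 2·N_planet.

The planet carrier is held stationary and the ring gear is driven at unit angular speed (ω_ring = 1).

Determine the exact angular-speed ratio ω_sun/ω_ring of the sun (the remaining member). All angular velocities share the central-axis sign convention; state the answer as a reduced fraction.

-83/23

N_ring = 23 + 2·30 = 83
23(ω_s−ω_c) = −83(ω_r−ω_c),  ω_c=0, ω_r=1
ω_s = 0 − (83/23)(1−0) = -83/23
ω_s/ω_r = -83/23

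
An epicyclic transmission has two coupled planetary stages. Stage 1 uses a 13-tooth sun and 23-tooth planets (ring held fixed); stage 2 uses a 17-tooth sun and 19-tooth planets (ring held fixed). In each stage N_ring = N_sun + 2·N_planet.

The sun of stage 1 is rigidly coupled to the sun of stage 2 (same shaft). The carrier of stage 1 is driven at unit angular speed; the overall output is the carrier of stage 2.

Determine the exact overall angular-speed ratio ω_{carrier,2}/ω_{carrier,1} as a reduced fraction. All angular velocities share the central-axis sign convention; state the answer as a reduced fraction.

17/13

Stage 1: N_ring = 13 + 2·23 = 59
Stage 1: 13(ω_s−ω_c) = −59(ω_r−ω_c),  ω_r=0, ω_c=1
Stage 1: ω_s = 1 − (59/13)(0−1) = 72/13
  ⇒ ω_s¹/ω_c¹ = 72/13
Stage 2: N_ring = 17 + 2·19 = 55
Stage 2: 17(ω_s−ω_c) = −55(ω_r−ω_c),  ω_r=0, ω_s=1
Stage 2: 17(1−ω_c) = −55(0−ω_c)  ⇒  72ω_c = 17  ⇒  ω_c = 17/72
  ⇒ ω_c²/ω_s² = 17/72
Coupling ω_s² = ω_s¹ ⇒ overall = 72/13 × 17/72 = 17/13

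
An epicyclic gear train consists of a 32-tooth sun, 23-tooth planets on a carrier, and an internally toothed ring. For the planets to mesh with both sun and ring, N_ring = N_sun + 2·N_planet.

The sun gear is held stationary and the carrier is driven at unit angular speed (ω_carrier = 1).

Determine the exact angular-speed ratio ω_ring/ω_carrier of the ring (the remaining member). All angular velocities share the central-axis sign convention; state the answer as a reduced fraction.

N_ring = 32 + 2·23 = 78
32(ω_s−ω_c) = −78(ω_r−ω_c),  ω_s=0, ω_c=1
ω_r = 1 − (32/78)(0−1) = 55/39
ω_r/ω_c = 55/39

55/39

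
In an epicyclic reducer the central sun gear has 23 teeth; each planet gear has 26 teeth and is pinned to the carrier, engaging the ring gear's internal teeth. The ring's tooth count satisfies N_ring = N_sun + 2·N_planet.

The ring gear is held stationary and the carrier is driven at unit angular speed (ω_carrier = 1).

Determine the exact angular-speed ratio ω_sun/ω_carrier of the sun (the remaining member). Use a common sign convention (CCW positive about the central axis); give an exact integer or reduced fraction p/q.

N_ring = 23 + 2·26 = 75
23(ω_s−ω_c) = −75(ω_r−ω_c),  ω_r=0, ω_c=1
ω_s = 1 − (75/23)(0−1) = 98/23
ω_s/ω_c = 98/23

98/23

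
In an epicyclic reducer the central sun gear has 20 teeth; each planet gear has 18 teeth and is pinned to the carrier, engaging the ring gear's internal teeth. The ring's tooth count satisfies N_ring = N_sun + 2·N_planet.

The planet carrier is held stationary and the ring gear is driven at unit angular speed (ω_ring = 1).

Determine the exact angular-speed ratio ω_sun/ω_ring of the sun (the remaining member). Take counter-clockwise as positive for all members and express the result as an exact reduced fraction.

N_ring = 20 + 2·18 = 56
20(ω_s−ω_c) = −56(ω_r−ω_c),  ω_c=0, ω_r=1
ω_s = 0 − (56/20)(1−0) = -14/5
ω_s/ω_r = -14/5

-14/5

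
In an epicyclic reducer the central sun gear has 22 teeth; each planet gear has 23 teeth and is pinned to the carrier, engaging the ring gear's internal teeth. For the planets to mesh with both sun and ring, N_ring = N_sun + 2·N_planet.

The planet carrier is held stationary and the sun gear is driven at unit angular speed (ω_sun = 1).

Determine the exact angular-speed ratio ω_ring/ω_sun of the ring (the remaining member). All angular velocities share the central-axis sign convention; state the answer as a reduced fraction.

-11/34

N_ring = 22 + 2·23 = 68
22(ω_s−ω_c) = −68(ω_r−ω_c),  ω_c=0, ω_s=1
ω_r = 0 − (22/68)(1−0) = -11/34
ω_r/ω_s = -11/34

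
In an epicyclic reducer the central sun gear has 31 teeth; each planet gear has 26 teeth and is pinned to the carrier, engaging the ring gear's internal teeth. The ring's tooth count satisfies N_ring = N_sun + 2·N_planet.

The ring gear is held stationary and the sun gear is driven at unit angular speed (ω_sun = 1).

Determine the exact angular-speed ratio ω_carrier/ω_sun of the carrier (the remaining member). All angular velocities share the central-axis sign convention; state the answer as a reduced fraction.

31/114

N_ring = 31 + 2·26 = 83
31(ω_s−ω_c) = −83(ω_r−ω_c),  ω_r=0, ω_s=1
31(1−ω_c) = −83(0−ω_c)  ⇒  114ω_c = 31  ⇒  ω_c = 31/114
ω_c/ω_s = 31/114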